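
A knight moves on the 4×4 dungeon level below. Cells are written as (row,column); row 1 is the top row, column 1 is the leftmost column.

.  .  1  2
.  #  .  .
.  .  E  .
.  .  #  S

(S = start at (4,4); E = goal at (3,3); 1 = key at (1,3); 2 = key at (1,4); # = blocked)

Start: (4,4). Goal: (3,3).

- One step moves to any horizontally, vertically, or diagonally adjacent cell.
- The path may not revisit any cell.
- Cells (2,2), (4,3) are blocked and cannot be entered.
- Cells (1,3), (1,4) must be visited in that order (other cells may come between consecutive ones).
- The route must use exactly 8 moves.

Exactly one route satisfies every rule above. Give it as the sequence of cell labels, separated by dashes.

The waypoints must appear in the order (1,3), (1,4), with no cell reused.
Route from (4,4): 2× up (reaching (2,4)), up-left to (1,3), right to (1,4), 2× down-left (reaching (3,2)), down to (4,2), up-right to (3,3) — 8 moves in all.
Check: order respected (1 at step 3, 2 at step 4); 8 moves as required.

(4,4) - (3,4) - (2,4) - (1,3) - (1,4) - (2,3) - (3,2) - (4,2) - (3,3)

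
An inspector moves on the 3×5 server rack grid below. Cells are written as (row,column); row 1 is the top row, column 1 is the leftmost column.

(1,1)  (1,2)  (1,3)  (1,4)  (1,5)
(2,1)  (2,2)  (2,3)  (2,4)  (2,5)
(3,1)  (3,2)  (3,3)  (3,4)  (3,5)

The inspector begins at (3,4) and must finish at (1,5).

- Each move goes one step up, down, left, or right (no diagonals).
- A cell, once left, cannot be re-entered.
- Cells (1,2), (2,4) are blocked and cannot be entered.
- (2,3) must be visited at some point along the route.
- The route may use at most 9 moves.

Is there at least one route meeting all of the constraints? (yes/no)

yes

One route that works: (3,4) → (3,3) → (2,3) → (1,3) → (1,4) → (1,5).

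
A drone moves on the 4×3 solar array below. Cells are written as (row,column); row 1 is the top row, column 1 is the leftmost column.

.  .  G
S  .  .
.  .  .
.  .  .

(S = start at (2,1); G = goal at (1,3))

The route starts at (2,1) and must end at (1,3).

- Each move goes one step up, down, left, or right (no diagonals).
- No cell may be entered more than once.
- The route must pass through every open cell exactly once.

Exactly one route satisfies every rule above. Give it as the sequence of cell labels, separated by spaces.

(2,1) (1,1) (1,2) (2,2) (3,2) (3,1) (4,1) (4,2) (4,3) (3,3) (2,3) (1,3)

Need to visit all 12 open cells exactly once, starting at (2,1) and ending at (1,3).
Cell (1,1) has only two open neighbours ((2,1) and (1,2)), so the path must pass straight through it: one of those is the cell it's entered from and the other is where it exits.
Route from (2,1): up to (1,1), right to (1,2), 2× down (reaching (3,2)), left to (3,1), down to (4,1), 2× right (reaching (4,3)), 3× up (reaching (1,3)) — 11 moves in all.
Check: all 12 open cells covered.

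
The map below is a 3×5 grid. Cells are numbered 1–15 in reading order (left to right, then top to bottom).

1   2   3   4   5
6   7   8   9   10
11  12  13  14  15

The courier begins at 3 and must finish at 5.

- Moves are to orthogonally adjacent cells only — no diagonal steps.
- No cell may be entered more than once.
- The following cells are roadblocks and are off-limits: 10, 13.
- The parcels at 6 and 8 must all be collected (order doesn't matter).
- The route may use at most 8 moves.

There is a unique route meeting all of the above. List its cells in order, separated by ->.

3 -> 2 -> 1 -> 6 -> 7 -> 8 -> 9 -> 4 -> 5

Any route must reach 6 and 8 and still end at 5 within 8 moves, so the order of the required stops is forced.
Route from 3: 2× left (reaching 1), down to 6, 3× right (reaching 9), up to 4, right to 5 — 8 moves in all.
Check: all required cells visited; 8 ≤ 8 moves.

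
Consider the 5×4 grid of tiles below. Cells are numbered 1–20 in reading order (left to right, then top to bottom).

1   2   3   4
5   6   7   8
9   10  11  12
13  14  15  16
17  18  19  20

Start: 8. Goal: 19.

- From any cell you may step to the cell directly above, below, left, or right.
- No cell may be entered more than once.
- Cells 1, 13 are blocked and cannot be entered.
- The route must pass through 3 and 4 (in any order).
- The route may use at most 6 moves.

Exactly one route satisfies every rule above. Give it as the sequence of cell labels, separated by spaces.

8 4 3 7 11 15 19

The 6-move cap with required stops at 3, 4 leaves no slack for detours.
Route from 8: up 1 to 4, left 1 to 3, down 4 to 19 — 6 moves in all.
Check: all required cells visited; 6 ≤ 6 moves.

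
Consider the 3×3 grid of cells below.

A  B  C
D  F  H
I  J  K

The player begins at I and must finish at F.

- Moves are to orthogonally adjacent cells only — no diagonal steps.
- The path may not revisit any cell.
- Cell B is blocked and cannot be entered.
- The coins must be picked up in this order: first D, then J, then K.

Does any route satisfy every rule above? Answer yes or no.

no

Even ignoring the required order, no revisit-free route from I to F manages to pass through all of D, J, and K: branching out from I, every path either misses one of them or, having collected them, can no longer reach F without re-entering a cell.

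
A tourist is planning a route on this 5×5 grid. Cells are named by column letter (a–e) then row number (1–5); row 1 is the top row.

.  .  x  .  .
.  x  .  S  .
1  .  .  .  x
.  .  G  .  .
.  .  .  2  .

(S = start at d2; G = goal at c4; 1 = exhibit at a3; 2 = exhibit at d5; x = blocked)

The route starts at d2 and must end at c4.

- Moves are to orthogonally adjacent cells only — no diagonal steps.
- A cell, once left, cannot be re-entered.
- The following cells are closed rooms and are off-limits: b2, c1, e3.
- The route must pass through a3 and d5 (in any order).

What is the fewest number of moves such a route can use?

11

Any route passes through a3 and d5 in some order between d2 and c4. Summing Manhattan distances along each leg and taking the cheapest ordering (d2 → a3 → d5 → c4) gives a lower bound of 4 + 5 + 2 = 11 moves.
A route of 11 moves achieves this: d2 → d3 → d4 → d5 → c5 → b5 → b4 → a4 → a3 → b3 → c3 → c4.
Since 11 matches the lower bound, it is optimal.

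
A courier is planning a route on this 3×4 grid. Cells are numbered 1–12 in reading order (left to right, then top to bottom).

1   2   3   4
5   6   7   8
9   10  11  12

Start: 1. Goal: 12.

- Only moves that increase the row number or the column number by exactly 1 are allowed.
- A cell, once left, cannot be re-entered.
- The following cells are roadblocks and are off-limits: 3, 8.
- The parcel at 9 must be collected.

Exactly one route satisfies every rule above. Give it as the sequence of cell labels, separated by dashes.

1 - 5 - 9 - 10 - 11 - 12

Moves only go right or down, so the column and row indices never decrease.
Route from 1: down 2 to 9, right 3 to 12 — 5 moves in all.
Check: all required cells visited.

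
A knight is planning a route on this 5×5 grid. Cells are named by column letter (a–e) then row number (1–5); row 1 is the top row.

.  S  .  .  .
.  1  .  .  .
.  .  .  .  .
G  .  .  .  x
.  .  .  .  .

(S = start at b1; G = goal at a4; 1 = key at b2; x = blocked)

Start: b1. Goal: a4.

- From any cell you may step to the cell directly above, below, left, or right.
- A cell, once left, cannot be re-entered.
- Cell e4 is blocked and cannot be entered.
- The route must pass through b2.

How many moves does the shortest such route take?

Any route passes through b2 somewhere between b1 and a4. Summing Manhattan distances along the two legs (b1 → b2 → a4) gives a lower bound of 1 + 3 = 4 moves.
A route of 4 moves achieves this: b1 → b2 → b3 → b4 → a4.
Since 4 matches the lower bound, it is optimal.

4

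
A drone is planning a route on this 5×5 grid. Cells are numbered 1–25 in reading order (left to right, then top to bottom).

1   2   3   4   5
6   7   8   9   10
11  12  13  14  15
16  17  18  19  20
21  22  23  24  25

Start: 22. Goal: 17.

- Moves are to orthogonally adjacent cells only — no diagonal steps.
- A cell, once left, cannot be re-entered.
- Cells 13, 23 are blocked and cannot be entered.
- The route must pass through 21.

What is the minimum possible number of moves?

3

Any route passes through 21 somewhere between 22 and 17. Summing Manhattan distances along the two legs (22 → 21 → 17) gives a lower bound of 1 + 2 = 3 moves.
A route of 3 moves achieves this: 22 → 21 → 16 → 17.
Since 3 matches the lower bound, it is optimal.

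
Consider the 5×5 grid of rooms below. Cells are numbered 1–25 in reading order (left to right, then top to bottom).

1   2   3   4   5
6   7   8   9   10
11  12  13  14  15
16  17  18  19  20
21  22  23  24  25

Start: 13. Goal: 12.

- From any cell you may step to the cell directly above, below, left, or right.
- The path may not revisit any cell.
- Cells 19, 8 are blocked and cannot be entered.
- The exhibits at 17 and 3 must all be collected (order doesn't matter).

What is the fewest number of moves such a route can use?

11

Any route passes through 17 and 3 in some order between 13 and 12. Summing Manhattan distances along each leg and taking the cheapest ordering (13 → 3 → 17 → 12) gives a lower bound of 2 + 4 + 1 = 7 moves.
That bound ignores the blocked cells. Measuring each leg by the fewest moves that actually steer around them (13→3: 4; 3→17: 4; 17→12: 1) raises the lower bound to 9.
The shortest route satisfying every rule uses 11 moves: 13 → 14 → 9 → 4 → 3 → 2 → 7 → 6 → 11 → 16 → 17 → 12.
The bound of 9 isn't tight here; checking systematically, no route of length 9 through 10 satisfies every constraint, so 11 is the minimum.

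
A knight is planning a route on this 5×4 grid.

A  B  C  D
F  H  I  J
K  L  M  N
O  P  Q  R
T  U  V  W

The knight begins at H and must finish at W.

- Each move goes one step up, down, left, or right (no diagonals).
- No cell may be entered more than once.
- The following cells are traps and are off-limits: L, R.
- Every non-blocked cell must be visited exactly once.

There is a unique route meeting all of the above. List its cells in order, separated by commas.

Need to visit all 18 open cells exactly once, starting at H and ending at W.
Cell N has only two open neighbours (J and M), so the path must pass straight through it: one of those is the cell it's entered from and the other is where it exits.
Route from H: right 1 to I, down 1 to M, right 1 to N, up 2 to D, left 3 to A, down 4 to T, right 1 to U, up 1 to P, right 1 to Q, down 1 to V, right 1 to W — 17 moves in all.
Check: all 18 open cells covered.

H, I, M, N, J, D, C, B, A, F, K, O, T, U, P, Q, V, W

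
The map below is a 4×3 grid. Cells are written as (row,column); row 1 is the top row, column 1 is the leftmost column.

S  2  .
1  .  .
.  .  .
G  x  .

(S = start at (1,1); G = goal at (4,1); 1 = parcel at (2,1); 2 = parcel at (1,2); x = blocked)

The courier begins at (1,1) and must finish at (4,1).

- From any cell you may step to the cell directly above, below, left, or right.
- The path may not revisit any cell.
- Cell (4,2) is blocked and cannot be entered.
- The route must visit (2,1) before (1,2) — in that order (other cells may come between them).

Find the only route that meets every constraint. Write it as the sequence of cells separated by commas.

The waypoints must appear in the order (2,1), (1,2), with no cell reused.
Route from (1,1): down to (2,1), right to (2,2), up to (1,2), right to (1,3), 2× down (reaching (3,3)), 2× left (reaching (3,1)), down to (4,1) — 9 moves in all.
Check: order respected (1 at step 1, 2 at step 3).

(1,1), (2,1), (2,2), (1,2), (1,3), (2,3), (3,3), (3,2), (3,1), (4,1)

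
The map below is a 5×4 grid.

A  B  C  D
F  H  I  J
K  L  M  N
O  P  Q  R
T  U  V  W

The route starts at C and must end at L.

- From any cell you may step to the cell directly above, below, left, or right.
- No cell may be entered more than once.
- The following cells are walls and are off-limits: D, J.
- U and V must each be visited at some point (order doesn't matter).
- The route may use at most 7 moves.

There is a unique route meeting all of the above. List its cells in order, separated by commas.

C, I, M, Q, V, U, P, L

The 7-move cap with required stops at U, V leaves no slack for detours.
Route from C: down 4 to V, left 1 to U, up 2 to L — 7 moves in all.
Check: all required cells visited; 7 ≤ 7 moves.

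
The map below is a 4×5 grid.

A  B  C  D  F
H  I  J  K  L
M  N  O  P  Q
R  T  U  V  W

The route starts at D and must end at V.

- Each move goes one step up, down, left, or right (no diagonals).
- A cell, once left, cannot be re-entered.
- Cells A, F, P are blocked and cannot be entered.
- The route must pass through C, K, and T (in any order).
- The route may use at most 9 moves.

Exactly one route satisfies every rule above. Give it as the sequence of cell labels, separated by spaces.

The 9-move cap with required stops at C, K, T leaves no slack for detours.
Route from D: down 1 to K, left 1 to J, up 1 to C, left 1 to B, down 3 to T, right 2 to V — 9 moves in all.
Check: all required cells visited; 9 ≤ 9 moves.

D K J C B I N T U V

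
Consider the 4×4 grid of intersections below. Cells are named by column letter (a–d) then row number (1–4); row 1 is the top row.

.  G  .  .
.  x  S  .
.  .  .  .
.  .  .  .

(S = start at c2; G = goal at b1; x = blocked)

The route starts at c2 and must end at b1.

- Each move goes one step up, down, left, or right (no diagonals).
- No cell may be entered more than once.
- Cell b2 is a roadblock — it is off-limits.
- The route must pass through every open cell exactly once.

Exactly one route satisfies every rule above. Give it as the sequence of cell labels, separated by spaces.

Need to visit all 15 open cells exactly once, starting at c2 and ending at b1.
Cell d4 has only two open neighbours (d3 and c4), so the path must pass straight through it: one of those is the cell it's entered from and the other is where it exits.
Route from c2: up to c1, right to d1, 3× down (reaching d4), left to c4, up to c3, left to b3, down to b4, left to a4, 3× up (reaching a1), right to b1 — 14 moves in all.
Check: all 15 open cells covered.

c2 c1 d1 d2 d3 d4 c4 c3 b3 b4 a4 a3 a2 a1 b1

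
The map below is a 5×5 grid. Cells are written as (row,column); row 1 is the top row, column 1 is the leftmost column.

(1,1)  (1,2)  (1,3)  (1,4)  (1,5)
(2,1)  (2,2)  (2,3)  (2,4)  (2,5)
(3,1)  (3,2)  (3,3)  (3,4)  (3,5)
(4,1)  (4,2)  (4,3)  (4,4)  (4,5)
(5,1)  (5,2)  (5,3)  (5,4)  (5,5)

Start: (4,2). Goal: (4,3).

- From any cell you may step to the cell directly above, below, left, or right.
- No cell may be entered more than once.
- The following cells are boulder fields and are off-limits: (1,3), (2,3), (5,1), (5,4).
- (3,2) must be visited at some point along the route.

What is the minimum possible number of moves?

Any route passes through (3,2) somewhere between (4,2) and (4,3). Summing Manhattan distances along the two legs ((4,2) → (3,2) → (4,3)) gives a lower bound of 1 + 2 = 3 moves.
A route of 3 moves achieves this: (4,2) → (3,2) → (3,3) → (4,3).
Since 3 matches the lower bound, it is optimal.

3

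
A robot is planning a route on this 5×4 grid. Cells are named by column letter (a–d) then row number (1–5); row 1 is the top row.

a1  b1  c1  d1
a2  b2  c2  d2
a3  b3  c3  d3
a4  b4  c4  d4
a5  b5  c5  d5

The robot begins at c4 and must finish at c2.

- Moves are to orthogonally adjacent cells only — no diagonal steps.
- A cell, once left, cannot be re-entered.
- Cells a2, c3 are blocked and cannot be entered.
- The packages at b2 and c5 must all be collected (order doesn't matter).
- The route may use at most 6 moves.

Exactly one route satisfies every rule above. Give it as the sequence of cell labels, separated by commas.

The 6-move cap with required stops at b2, c5 leaves no slack for detours.
Route from c4: down to c5, left to b5, 3× up (reaching b2), right to c2 — 6 moves in all.
Check: all required cells visited; 6 ≤ 6 moves.

c4, c5, b5, b4, b3, b2, c2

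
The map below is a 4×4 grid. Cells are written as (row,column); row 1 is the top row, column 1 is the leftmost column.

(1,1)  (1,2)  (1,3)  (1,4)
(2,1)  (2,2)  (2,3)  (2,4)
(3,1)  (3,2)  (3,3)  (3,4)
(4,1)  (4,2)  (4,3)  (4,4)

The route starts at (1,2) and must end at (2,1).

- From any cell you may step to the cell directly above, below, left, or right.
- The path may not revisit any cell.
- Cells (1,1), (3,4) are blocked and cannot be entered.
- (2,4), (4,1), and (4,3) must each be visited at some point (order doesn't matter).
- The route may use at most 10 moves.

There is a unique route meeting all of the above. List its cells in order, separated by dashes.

The 10-move cap with required stops at (2,4), (4,1), (4,3) leaves no slack for detours.
Route from (1,2): right 2 to (1,4), down 1 to (2,4), left 1 to (2,3), down 2 to (4,3), left 2 to (4,1), up 2 to (2,1) — 10 moves in all.
Check: all required cells visited; 10 ≤ 10 moves.

(1,2) - (1,3) - (1,4) - (2,4) - (2,3) - (3,3) - (4,3) - (4,2) - (4,1) - (3,1) - (2,1)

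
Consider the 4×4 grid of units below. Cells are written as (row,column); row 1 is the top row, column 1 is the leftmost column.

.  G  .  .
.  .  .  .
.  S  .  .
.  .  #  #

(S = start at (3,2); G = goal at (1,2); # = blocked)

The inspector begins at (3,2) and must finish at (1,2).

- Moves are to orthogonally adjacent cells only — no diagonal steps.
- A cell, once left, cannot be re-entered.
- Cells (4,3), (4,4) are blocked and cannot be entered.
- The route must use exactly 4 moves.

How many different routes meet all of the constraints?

6

Need simple routes of exactly 4 moves from (3,2) to (1,2) (Manhattan distance 2, so 1 moves are spent on a detour and 1 undoing it).
Enumerating: (3,2) (2,2) (2,1) (1,1) (1,2) | (3,2) (2,2) (2,3) (1,3) (1,2) | (3,2) (3,1) (2,1) (1,1) (1,2) | (3,2) (3,1) (2,1) (2,2) (1,2) | (3,2) (3,3) (2,3) (1,3) (1,2) | (3,2) (3,3) (2,3) (2,2) (1,2).
That gives 6 routes.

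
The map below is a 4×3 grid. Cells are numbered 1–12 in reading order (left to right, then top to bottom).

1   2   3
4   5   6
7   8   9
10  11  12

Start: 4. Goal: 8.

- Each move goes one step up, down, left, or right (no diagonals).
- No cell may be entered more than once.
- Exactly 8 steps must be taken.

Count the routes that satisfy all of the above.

Need simple routes of exactly 8 moves from 4 to 8 (Manhattan distance 2, so 3 moves are spent on a detour and 3 undoing it).
Enumerating: 4 1 2 5 6 9 12 11 8 | 4 1 2 3 6 9 12 11 8 | 4 7 10 11 12 9 6 5 8 | 4 5 2 3 6 9 12 11 8 | 4 5 6 9 12 11 10 7 8.
That gives 5 routes.

5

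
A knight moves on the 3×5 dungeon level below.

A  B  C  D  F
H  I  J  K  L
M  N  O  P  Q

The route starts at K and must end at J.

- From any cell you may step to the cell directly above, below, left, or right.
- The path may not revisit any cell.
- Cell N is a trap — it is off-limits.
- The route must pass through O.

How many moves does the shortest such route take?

Any route passes through O somewhere between K and J. Summing Manhattan distances along the two legs (K → O → J) gives a lower bound of 2 + 1 = 3 moves.
A route of 3 moves achieves this: K → P → O → J.
Since 3 matches the lower bound, it is optimal.

3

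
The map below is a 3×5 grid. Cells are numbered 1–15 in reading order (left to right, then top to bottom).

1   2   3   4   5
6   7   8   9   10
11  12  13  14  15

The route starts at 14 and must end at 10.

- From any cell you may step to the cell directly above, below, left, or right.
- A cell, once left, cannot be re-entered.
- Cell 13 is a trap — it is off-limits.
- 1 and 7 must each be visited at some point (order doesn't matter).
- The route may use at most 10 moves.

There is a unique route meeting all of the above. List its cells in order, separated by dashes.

14 - 9 - 8 - 7 - 6 - 1 - 2 - 3 - 4 - 5 - 10

The budget equals the shortest possible length, so every move has to be on a shortest route through the required cells.
Route from 14: up to 9, 3× left (reaching 6), up to 1, 4× right (reaching 5), down to 10 — 10 moves in all.
Check: all required cells visited; 10 ≤ 10 moves.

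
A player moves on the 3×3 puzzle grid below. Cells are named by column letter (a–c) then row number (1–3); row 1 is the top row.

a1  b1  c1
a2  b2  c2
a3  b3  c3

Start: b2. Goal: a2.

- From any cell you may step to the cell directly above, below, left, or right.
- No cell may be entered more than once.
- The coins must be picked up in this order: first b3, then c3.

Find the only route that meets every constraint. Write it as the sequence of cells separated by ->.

The waypoints must appear in the order b3, c3, with no cell reused.
Route from b2: down to b3, right to c3, 2× up (reaching c1), 2× left (reaching a1), down to a2 — 7 moves in all.
Check: order respected (b3 at step 1, c3 at step 2).

b2 -> b3 -> c3 -> c2 -> c1 -> b1 -> a1 -> a2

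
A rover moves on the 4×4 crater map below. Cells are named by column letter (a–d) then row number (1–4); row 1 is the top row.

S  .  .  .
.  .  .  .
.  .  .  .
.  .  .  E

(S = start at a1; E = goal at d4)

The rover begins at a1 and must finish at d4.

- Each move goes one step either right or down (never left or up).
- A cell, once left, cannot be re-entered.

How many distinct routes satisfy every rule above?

A right/down-only route from a1 to d4 makes exactly 3 down-moves and 3 right-moves in some order.
With no other constraints that would be C(6,3) = 20 routes.
That gives 20 routes.

20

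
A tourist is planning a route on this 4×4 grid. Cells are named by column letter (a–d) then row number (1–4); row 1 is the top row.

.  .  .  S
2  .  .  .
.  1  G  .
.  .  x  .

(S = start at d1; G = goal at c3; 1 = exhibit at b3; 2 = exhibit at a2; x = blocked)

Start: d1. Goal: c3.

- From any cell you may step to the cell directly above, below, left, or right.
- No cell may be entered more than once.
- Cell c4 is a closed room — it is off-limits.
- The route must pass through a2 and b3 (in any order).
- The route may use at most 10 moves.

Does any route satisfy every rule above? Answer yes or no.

yes

One route that works: d1 → d2 → c2 → b2 → a2 → a3 → b3 → c3.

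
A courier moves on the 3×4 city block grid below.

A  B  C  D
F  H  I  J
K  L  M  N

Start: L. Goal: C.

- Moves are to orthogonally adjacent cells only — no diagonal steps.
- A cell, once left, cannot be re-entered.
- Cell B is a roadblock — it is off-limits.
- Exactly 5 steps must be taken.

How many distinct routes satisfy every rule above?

Need simple routes of exactly 5 moves from L to C (Manhattan distance 3, so 1 moves are spent on a detour and 1 undoing it).
Enumerating: L H I J D C | L K F H I C | L M I J D C | L M N J D C | L M N J I C.
That gives 5 routes.

5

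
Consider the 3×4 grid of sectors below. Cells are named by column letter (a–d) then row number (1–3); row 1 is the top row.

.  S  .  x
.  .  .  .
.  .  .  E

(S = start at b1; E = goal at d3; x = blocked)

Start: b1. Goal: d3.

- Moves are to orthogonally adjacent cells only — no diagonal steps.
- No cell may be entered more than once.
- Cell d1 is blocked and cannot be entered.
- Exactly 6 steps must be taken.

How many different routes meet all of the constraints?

7

Need simple routes of exactly 6 moves from b1 to d3 (Manhattan distance 4, so 1 moves are spent on a detour and 1 undoing it).
Enumerating: b1 b2 b3 c3 c2 d2 d3 | b1 b2 a2 a3 b3 c3 d3 | b1 a1 a2 a3 b3 c3 d3 | b1 a1 a2 b2 b3 c3 d3 | b1 a1 a2 b2 c2 c3 d3 | b1 a1 a2 b2 c2 d2 d3 | b1 c1 c2 b2 b3 c3 d3.
That gives 7 routes.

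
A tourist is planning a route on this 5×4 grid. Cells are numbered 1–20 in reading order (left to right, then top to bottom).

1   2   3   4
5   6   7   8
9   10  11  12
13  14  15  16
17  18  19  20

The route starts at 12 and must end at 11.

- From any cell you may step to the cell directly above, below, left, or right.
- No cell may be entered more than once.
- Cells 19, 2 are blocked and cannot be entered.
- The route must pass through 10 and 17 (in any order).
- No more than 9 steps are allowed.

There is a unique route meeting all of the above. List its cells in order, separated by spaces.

Any route must reach 10 and 17 and still end at 11 within 9 moves, so the order of the required stops is forced.
Route from 12: down 1 to 16, left 2 to 14, down 1 to 18, left 1 to 17, up 2 to 9, right 2 to 11 — 9 moves in all.
Check: all required cells visited; 9 ≤ 9 moves.

12 16 15 14 18 17 13 9 10 11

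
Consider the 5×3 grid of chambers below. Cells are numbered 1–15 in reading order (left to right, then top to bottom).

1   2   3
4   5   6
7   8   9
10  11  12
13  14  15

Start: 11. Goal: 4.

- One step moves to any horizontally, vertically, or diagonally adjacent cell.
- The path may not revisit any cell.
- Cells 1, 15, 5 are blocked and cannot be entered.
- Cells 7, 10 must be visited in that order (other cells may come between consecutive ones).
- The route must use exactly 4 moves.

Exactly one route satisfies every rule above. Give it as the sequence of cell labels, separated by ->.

The waypoints must appear in the order 7, 10, with no cell reused.
Route from 11: up-left to 7, down to 10, up-right to 8, up-left to 4 — 4 moves in all.
Check: order respected (7 at step 1, 10 at step 2); 4 moves as required.

11 -> 7 -> 10 -> 8 -> 4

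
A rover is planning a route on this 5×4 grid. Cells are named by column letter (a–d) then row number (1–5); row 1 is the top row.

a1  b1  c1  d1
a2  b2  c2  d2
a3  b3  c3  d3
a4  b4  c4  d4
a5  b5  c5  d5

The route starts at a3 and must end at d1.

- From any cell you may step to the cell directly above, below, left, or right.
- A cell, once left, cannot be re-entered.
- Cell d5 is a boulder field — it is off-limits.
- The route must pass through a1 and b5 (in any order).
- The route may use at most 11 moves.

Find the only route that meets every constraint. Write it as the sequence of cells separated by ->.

Any route must reach a1 and b5 and still end at d1 within 11 moves, so the order of the required stops is forced.
Route from a3: down 2 to a5, right 1 to b5, up 3 to b2, left 1 to a2, up 1 to a1, right 3 to d1 — 11 moves in all.
Check: all required cells visited; 11 ≤ 11 moves.

a3 -> a4 -> a5 -> b5 -> b4 -> b3 -> b2 -> a2 -> a1 -> b1 -> c1 -> d1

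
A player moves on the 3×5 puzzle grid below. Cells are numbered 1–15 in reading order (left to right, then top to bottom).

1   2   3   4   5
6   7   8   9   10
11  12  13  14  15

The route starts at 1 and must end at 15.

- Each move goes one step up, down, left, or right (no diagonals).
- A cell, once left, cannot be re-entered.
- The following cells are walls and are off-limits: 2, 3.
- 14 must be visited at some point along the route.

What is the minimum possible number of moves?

Any route passes through 14 somewhere between 1 and 15. Summing Manhattan distances along the two legs (1 → 14 → 15) gives a lower bound of 5 + 1 = 6 moves.
A route of 6 moves achieves this: 1 → 6 → 11 → 12 → 13 → 14 → 15.
Since 6 matches the lower bound, it is optimal.

6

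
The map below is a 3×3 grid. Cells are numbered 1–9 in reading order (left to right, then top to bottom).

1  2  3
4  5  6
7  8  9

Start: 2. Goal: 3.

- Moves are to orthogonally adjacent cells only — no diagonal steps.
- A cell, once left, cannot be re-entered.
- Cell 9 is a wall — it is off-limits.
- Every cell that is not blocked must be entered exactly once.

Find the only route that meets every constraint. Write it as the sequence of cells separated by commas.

Need to visit all 8 open cells exactly once, starting at 2 and ending at 3.
Cell 6 has only two open neighbours (3 and 5), so the path must pass straight through it: one of those is the cell it's entered from and the other is where it exits.
Route from 2: left to 1, 2× down (reaching 7), right to 8, up to 5, right to 6, up to 3 — 7 moves in all.
Check: all 8 open cells covered.

2, 1, 4, 7, 8, 5, 6, 3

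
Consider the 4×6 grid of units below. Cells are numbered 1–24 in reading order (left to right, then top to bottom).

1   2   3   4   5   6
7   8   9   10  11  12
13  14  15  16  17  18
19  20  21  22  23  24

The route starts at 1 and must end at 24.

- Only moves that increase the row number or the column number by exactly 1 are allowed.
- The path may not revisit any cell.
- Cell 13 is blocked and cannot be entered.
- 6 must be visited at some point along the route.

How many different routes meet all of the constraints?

A right/down-only route from 1 to 24 makes exactly 3 down-moves and 5 right-moves in some order.
With no other constraints that would be C(8,3) = 56 routes.
Split at 6 and multiply the segment counts (each segment already excludes blocked cells): 1→6: 1; 6→24: 1; product = 1.
That gives 1 route.

1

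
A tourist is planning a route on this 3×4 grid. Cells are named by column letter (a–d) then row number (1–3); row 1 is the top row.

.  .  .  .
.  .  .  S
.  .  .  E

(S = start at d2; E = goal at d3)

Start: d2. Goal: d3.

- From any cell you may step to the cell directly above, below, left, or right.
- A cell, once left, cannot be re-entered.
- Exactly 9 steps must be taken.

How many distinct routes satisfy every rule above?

9

Need simple routes of exactly 9 moves from d2 to d3 (Manhattan distance 1, so 4 moves are spent on a detour and 4 undoing it).
Branch systematically from the start, pruning whenever the remaining move budget drops below the Manhattan distance to d3 or differs from it in parity. Grouping the completions by first move — via d1: 5; via c2: 4 (no valid completion starts via d3) — and summing: 5 + 4 = 9.
That gives 9 routes.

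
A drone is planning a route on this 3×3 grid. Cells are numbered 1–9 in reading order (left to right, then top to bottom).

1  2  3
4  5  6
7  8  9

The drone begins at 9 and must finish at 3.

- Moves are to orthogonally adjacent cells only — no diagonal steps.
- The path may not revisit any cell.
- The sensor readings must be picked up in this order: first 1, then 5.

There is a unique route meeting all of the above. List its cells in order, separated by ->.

9 -> 8 -> 7 -> 4 -> 1 -> 2 -> 5 -> 6 -> 3

The waypoints must appear in the order 1, 5, with no cell reused.
Route from 9: 2× left (reaching 7), 2× up (reaching 1), right to 2, down to 5, right to 6, up to 3 — 8 moves in all.
Check: order respected (1 at step 4, 5 at step 6).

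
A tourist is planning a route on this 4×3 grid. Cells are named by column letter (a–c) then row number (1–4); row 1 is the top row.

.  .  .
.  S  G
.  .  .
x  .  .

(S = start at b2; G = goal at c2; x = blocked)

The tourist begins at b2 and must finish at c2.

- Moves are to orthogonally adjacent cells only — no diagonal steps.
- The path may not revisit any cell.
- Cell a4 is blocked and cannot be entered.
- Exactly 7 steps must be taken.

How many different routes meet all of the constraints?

3

Need simple routes of exactly 7 moves from b2 to c2 (Manhattan distance 1, so 3 moves are spent on a detour and 3 undoing it).
Enumerating: b2 b1 a1 a2 a3 b3 c3 c2 | b2 b3 a3 a2 a1 b1 c1 c2 | b2 a2 a3 b3 b4 c4 c3 c2.
That gives 3 routes.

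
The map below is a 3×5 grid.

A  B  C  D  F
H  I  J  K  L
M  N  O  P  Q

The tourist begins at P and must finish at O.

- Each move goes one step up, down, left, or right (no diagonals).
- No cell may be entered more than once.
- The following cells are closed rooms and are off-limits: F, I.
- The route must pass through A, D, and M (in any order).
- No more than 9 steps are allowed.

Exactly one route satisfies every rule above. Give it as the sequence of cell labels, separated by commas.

P, K, D, C, B, A, H, M, N, O

Any route must reach A, D, and M and still end at O within 9 moves, so the order of the required stops is forced.
Route from P: up 2 to D, left 3 to A, down 2 to M, right 2 to O — 9 moves in all.
Check: all required cells visited; 9 ≤ 9 moves.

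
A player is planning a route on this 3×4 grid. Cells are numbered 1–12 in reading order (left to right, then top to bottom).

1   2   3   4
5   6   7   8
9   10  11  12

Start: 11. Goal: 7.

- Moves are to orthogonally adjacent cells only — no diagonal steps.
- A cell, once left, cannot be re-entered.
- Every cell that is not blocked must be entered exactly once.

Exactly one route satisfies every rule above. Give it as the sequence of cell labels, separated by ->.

Need to visit all 12 open cells exactly once, starting at 11 and ending at 7.
Route from 11: right 1 to 12, up 2 to 4, left 3 to 1, down 2 to 9, right 1 to 10, up 1 to 6, right 1 to 7 — 11 moves in all.
Check: all 12 open cells covered.

11 -> 12 -> 8 -> 4 -> 3 -> 2 -> 1 -> 5 -> 9 -> 10 -> 6 -> 7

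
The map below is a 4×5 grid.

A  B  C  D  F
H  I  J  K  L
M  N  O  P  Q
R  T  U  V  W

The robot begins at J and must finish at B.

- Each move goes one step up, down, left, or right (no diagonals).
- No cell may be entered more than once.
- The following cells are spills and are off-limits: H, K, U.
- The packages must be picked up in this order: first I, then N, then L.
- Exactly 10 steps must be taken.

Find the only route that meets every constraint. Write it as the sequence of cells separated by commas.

J, I, N, O, P, Q, L, F, D, C, B

The waypoints must appear in the order I, N, L, with no cell reused.
Route from J: left to I, down to N, 3× right (reaching Q), 2× up (reaching F), 3× left (reaching B) — 10 moves in all.
Check: order respected (I at step 1, N at step 2, L at step 6); 10 moves as required.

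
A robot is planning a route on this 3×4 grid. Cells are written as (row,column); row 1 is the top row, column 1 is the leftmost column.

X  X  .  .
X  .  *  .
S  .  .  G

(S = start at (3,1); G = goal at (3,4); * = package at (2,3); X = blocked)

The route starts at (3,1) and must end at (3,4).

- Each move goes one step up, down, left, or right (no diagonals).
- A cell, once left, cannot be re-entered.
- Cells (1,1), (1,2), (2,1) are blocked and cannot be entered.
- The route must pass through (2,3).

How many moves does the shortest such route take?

Any route passes through (2,3) somewhere between (3,1) and (3,4). Summing Manhattan distances along the two legs ((3,1) → (2,3) → (3,4)) gives a lower bound of 3 + 2 = 5 moves.
A route of 5 moves achieves this: (3,1) → (3,2) → (2,2) → (2,3) → (3,3) → (3,4).
Since 5 matches the lower bound, it is optimal.

5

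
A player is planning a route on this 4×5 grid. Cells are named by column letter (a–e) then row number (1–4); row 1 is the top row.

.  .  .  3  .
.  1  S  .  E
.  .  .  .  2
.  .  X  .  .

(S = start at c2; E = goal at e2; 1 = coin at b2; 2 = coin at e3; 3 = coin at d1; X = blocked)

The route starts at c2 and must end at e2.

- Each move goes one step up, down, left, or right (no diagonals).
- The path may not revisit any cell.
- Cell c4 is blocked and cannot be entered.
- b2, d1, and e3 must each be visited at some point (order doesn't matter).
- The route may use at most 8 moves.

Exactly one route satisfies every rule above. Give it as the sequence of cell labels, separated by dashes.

c2 - b2 - b1 - c1 - d1 - d2 - d3 - e3 - e2

The 8-move cap with required stops at b2, d1, e3 leaves no slack for detours.
Route from c2: left 1 to b2, up 1 to b1, right 2 to d1, down 2 to d3, right 1 to e3, up 1 to e2 — 8 moves in all.
Check: all required cells visited; 8 ≤ 8 moves.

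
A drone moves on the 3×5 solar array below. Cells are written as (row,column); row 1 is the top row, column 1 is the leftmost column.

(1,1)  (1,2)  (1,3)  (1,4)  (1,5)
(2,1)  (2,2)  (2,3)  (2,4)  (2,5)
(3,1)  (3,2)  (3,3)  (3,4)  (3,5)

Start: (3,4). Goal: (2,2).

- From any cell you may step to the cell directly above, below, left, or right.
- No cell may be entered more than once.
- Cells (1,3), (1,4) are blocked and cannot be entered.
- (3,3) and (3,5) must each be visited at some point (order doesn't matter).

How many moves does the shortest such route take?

Any route passes through (3,3) and (3,5) in some order between (3,4) and (2,2). Summing Manhattan distances along each leg and taking the cheapest ordering ((3,4) → (3,5) → (3,3) → (2,2)) gives a lower bound of 1 + 2 + 2 = 5 moves.
The shortest route satisfying every rule uses 7 moves: (3,4) → (3,5) → (2,5) → (2,4) → (2,3) → (3,3) → (3,2) → (2,2).
The bound of 5 isn't tight here; checking systematically, no route of length 5 through 6 satisfies every constraint, so 7 is the minimum.

7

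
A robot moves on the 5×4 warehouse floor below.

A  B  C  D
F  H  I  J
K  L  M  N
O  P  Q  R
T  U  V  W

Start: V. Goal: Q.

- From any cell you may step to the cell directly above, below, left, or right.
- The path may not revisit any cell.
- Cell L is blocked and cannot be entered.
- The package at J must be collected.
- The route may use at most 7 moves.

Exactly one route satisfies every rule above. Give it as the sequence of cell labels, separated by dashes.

The 7-move cap with required stops at J leaves no slack for detours.
Route from V: right to W, 3× up (reaching J), left to I, 2× down (reaching Q) — 7 moves in all.
Check: all required cells visited; 7 ≤ 7 moves.

V - W - R - N - J - I - M - Q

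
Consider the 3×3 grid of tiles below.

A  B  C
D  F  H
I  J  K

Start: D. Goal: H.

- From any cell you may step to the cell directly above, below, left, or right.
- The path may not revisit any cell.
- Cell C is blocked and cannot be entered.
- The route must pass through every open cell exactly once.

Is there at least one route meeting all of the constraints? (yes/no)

Colour the cells like a checkerboard: each orthogonal step flips colour, so a Hamiltonian route alternates colours. Here there are 4 cells of one colour and 4 of the other, with start on the same colour as the goal — the counts and endpoints can't be arranged into an alternating sequence of length 8, so no Hamiltonian route exists.

no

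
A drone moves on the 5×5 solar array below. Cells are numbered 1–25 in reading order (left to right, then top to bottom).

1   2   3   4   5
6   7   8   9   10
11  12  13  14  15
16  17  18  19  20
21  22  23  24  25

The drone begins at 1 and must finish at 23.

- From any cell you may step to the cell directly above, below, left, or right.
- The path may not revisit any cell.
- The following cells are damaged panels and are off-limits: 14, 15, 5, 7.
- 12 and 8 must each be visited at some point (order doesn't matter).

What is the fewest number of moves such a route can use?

Any route passes through 12 and 8 in some order between 1 and 23. Summing Manhattan distances along each leg and taking the cheapest ordering (1 → 12 → 8 → 23) gives a lower bound of 3 + 2 + 3 = 8 moves.
A route of 8 moves achieves this: 1 → 2 → 3 → 8 → 13 → 12 → 17 → 22 → 23.
Since 8 matches the lower bound, it is optimal.

8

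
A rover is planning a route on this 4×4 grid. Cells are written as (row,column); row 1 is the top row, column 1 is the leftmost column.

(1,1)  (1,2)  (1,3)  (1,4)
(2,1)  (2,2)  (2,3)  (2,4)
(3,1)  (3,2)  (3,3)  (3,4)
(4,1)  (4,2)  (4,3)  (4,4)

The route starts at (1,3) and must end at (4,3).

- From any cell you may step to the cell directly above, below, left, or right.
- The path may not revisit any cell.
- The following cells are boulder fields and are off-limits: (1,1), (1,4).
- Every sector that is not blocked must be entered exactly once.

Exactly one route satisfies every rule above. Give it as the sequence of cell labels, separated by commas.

Need to visit all 14 open cells exactly once, starting at (1,3) and ending at (4,3).
Cell (4,4) has only two open neighbours ((3,4) and (4,3)), so the path must pass straight through it: one of those is the cell it's entered from and the other is where it exits.
Route from (1,3): left 1 to (1,2), down 1 to (2,2), left 1 to (2,1), down 2 to (4,1), right 1 to (4,2), up 1 to (3,2), right 1 to (3,3), up 1 to (2,3), right 1 to (2,4), down 2 to (4,4), left 1 to (4,3) — 13 moves in all.
Check: all 14 open cells covered.

(1,3), (1,2), (2,2), (2,1), (3,1), (4,1), (4,2), (3,2), (3,3), (2,3), (2,4), (3,4), (4,4), (4,3)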